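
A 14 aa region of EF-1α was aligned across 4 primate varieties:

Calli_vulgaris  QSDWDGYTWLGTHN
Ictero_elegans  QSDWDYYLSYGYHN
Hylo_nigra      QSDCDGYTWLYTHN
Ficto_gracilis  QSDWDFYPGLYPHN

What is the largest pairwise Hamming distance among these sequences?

Pairwise Hamming distances:
  Calli_vulgaris vs Ictero_elegans: 5
  Calli_vulgaris vs Hylo_nigra: 2
  Calli_vulgaris vs Ficto_gracilis: 5
  Ictero_elegans vs Hylo_nigra: 7
  Ictero_elegans vs Ficto_gracilis: 6
  Hylo_nigra vs Ficto_gracilis: 5
The largest is 7, between Ictero_elegans and Hylo_nigra.

7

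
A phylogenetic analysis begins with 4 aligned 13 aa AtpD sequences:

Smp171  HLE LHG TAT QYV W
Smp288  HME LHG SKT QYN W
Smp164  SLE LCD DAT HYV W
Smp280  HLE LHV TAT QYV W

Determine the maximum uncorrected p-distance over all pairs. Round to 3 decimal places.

Pairwise Hamming distances:
  Smp171 vs Smp288: 4
  Smp171 vs Smp164: 5
  Smp171 vs Smp280: 1
  Smp288 vs Smp164: 8
  Smp288 vs Smp280: 5
  Smp164 vs Smp280: 5
The largest is 8 mismatches, between Smp288 and Smp164; p = 8/13 = 0.615.

0.615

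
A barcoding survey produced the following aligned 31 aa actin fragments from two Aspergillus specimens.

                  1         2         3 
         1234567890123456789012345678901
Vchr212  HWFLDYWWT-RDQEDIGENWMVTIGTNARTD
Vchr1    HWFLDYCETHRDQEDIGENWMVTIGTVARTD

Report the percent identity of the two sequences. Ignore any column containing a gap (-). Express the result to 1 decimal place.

90.0%

Excluding the 1 gap column leaves 30 comparable sites.
The sequences differ at positions 7 (W/C), 8 (W/E), 27 (N/V).
27 of the 30 comparable sites match, so the percent identity is 27/30 × 100 = 90.0%.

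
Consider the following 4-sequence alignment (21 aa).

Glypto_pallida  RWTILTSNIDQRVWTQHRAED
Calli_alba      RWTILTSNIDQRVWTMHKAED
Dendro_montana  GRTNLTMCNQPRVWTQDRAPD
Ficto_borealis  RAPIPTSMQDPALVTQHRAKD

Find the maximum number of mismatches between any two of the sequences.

Pairwise Hamming distances:
  Glypto_pallida vs Calli_alba: 2
  Glypto_pallida vs Dendro_montana: 10
  Glypto_pallida vs Ficto_borealis: 10
  Calli_alba vs Dendro_montana: 12
  Calli_alba vs Ficto_borealis: 12
  Dendro_montana vs Ficto_borealis: 14
The largest is 14, between Dendro_montana and Ficto_borealis.

14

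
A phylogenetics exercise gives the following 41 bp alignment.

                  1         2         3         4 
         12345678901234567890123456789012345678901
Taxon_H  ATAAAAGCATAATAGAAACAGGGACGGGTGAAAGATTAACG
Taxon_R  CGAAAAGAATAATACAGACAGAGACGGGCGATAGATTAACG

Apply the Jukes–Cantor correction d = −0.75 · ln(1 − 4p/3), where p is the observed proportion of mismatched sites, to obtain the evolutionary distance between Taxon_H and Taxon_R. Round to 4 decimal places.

0.2260

Mismatches occur at site 1 (A↔C), site 2 (T↔G), site 8 (C↔A), site 15 (G↔C), site 17 (A↔G), site 22 (G↔A), site 29 (T↔C), site 32 (A↔T).
p = 8/41 = 0.195122.
d = −0.75 · ln(1 − (4/3)·0.195122) = −0.75 · ln(0.739837) = −0.75 · (-0.301325) = 0.2260.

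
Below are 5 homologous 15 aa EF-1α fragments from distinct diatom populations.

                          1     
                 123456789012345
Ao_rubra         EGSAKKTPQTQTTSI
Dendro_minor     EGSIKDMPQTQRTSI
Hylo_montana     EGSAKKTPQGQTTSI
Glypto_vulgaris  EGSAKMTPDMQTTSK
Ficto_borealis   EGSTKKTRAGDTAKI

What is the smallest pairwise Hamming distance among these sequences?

Pairwise Hamming distances:
  Ao_rubra vs Dendro_minor: 4
  Ao_rubra vs Hylo_montana: 1
  Ao_rubra vs Glypto_vulgaris: 4
  Ao_rubra vs Ficto_borealis: 7
  Dendro_minor vs Hylo_montana: 5
  Dendro_minor vs Glypto_vulgaris: 7
  Dendro_minor vs Ficto_borealis: 10
  Hylo_montana vs Glypto_vulgaris: 4
  Hylo_montana vs Ficto_borealis: 6
  Glypto_vulgaris vs Ficto_borealis: 9
The smallest is 1, between Ao_rubra and Hylo_montana.

1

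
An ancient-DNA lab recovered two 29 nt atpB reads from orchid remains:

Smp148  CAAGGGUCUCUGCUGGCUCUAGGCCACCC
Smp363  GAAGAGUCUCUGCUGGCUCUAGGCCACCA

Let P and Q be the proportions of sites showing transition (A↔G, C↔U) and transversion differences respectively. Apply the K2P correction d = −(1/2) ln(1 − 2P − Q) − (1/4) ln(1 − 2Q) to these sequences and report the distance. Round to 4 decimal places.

Differing sites — 1:C/G (Tv); 5:G/A (Ti); 29:C/A (Tv).
Of the 3 differences, 1 transition and 2 transversions over 29 sites: P = 1/29 = 0.034483, Q = 2/29 = 0.068966.
d = −0.5·ln(0.862068) − 0.25·ln(0.862068) = −0.5·(-0.148421) − 0.25·(-0.148421) = 0.1113.

0.1113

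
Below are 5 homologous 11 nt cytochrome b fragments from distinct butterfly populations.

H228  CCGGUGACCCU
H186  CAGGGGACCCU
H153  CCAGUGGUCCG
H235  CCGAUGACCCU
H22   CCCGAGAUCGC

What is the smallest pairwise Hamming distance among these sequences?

1

Pairwise Hamming distances:
  H228 vs H186: 2
  H228 vs H153: 4
  H228 vs H235: 1
  H228 vs H22: 5
  H186 vs H153: 6
  H186 vs H235: 3
  H186 vs H22: 6
  H153 vs H235: 5
  H153 vs H22: 5
  H235 vs H22: 6
The smallest is 1, between H228 and H235.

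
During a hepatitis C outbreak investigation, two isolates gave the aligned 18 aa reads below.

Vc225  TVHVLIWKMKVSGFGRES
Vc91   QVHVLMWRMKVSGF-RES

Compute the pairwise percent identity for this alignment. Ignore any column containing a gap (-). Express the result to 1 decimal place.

Excluding the 1 gap column leaves 17 comparable sites.
Mismatches occur at site 1 (T→Q), site 6 (I→M), site 8 (K→R).
14 of the 17 comparable sites match, so the percent identity is 14/17 × 100 = 82.4%.

82.4%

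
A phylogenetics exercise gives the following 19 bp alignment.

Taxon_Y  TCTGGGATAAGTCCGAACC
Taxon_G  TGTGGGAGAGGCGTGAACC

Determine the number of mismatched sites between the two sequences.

6

Mismatches occur at site 2 (C↔G), site 8 (T↔G), site 10 (A↔G), site 12 (T↔C), site 13 (C↔G), site 14 (C↔T).
That gives 6 mismatches out of 19 aligned sites, so the Hamming distance is 6.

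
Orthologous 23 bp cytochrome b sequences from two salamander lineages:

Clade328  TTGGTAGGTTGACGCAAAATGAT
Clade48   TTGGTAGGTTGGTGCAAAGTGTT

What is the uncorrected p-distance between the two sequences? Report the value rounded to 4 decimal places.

0.1739

Mismatches occur at site 12 (A↔G), site 13 (C↔T), site 19 (A↔G), site 22 (A↔T).
There are 4 differences over 23 sites, so p = 4/23 = 0.1739.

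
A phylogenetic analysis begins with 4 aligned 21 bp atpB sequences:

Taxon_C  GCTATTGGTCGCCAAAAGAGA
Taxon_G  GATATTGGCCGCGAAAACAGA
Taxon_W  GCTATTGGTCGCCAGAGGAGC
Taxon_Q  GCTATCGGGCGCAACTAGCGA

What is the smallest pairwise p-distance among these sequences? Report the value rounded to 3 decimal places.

Pairwise Hamming distances:
  Taxon_C vs Taxon_G: 4
  Taxon_C vs Taxon_W: 3
  Taxon_C vs Taxon_Q: 6
  Taxon_G vs Taxon_W: 7
  Taxon_G vs Taxon_Q: 8
  Taxon_W vs Taxon_Q: 8
The smallest is 3 mismatches, between Taxon_C and Taxon_W; p = 3/21 = 0.143.

0.143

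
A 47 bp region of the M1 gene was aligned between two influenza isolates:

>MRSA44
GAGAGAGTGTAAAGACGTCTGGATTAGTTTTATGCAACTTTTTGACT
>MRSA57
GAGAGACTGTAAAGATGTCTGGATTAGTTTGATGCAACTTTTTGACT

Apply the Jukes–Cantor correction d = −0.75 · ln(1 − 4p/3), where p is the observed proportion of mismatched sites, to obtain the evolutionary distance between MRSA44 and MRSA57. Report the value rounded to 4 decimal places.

0.0667

Differing sites — 7:G/C; 16:C/T; 31:T/G.
p = 3/47 = 0.063830.
d = −0.75 · ln(1 − (4/3)·0.063830) = −0.75 · ln(0.914893) = −0.75 · (-0.088948) = 0.0667.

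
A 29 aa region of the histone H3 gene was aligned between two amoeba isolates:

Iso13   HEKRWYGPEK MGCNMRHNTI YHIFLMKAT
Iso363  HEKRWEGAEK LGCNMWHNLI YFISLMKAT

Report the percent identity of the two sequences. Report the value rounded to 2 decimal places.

75.86%

Differing sites — 6:Y/E; 8:P/A; 11:M/L; 16:R/W; 19:T/L; 22:H/F; 24:F/S.
22 of the 29 sites match, so the percent identity is 22/29 × 100 = 75.86%.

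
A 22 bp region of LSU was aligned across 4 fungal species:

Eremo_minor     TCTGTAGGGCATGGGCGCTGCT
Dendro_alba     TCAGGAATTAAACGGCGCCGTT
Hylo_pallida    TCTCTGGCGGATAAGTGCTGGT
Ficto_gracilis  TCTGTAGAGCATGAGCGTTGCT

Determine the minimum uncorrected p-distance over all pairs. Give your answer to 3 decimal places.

Pairwise Hamming distances:
  Eremo_minor vs Dendro_alba: 10
  Eremo_minor vs Hylo_pallida: 8
  Eremo_minor vs Ficto_gracilis: 3
  Dendro_alba vs Hylo_pallida: 14
  Dendro_alba vs Ficto_gracilis: 12
  Hylo_pallida vs Ficto_gracilis: 8
The smallest is 3 mismatches, between Eremo_minor and Ficto_gracilis; p = 3/22 = 0.136.

0.136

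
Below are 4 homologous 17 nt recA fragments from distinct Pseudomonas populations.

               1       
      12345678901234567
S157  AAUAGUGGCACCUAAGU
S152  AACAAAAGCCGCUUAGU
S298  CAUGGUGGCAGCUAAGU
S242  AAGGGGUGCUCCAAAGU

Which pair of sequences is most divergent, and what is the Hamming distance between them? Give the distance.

Pairwise Hamming distances:
  S157 vs S152: 7
  S157 vs S298: 3
  S157 vs S242: 6
  S152 vs S298: 8
  S152 vs S242: 9
  S298 vs S242: 7
The largest is 9, between S152 and S242.

9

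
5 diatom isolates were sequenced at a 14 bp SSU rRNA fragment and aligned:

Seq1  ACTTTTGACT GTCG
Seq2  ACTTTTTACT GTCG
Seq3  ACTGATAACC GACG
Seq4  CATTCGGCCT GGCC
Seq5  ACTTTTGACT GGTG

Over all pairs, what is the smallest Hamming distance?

1

Pairwise Hamming distances:
  Seq1 vs Seq2: 1
  Seq1 vs Seq3: 5
  Seq1 vs Seq4: 7
  Seq1 vs Seq5: 2
  Seq2 vs Seq3: 5
  Seq2 vs Seq4: 8
  Seq2 vs Seq5: 3
  Seq3 vs Seq4: 10
  Seq3 vs Seq5: 6
  Seq4 vs Seq5: 7
The smallest is 1, between Seq1 and Seq2.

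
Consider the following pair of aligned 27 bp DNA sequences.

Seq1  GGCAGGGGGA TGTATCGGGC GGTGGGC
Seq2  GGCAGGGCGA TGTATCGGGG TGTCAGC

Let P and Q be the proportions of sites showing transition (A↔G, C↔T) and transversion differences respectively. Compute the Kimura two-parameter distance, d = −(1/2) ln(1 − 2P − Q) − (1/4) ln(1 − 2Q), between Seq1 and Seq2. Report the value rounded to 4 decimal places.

0.2135

Mismatches occur at site 8 (G↔C, transversion), site 20 (C↔G, transversion), site 21 (G↔T, transversion), site 24 (G↔C, transversion), site 25 (G↔A, transition).
Of the 5 differences, 1 transition and 4 transversions over 27 sites: P = 1/27 = 0.037037, Q = 4/27 = 0.148148.
d = −0.5·ln(0.777778) − 0.25·ln(0.703704) = −0.5·(-0.251314) − 0.25·(-0.351397) = 0.2135.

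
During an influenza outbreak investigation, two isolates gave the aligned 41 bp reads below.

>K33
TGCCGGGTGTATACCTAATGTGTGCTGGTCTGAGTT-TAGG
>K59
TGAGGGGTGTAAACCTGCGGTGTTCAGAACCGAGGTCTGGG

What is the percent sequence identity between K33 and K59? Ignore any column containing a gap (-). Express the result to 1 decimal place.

Excluding the 1 gap column leaves 40 comparable sites.
Differing sites — 3:C/A; 4:C/G; 12:T/A; 17:A/G; 18:A/C; 19:T/G; 24:G/T; 26:T/A; 28:G/A; 29:T/A; 31:T/C; 35:T/G; 39:A/G.
27 of the 40 comparable sites match, so the percent identity is 27/40 × 100 = 67.5%.

67.5%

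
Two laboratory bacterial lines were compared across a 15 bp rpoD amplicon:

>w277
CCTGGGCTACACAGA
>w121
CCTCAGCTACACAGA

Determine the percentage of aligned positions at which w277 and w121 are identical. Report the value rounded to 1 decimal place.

The sequences differ at positions 4 (G/C), 5 (G/A).
13 of the 15 sites match, so the percent identity is 13/15 × 100 = 86.7%.

86.7%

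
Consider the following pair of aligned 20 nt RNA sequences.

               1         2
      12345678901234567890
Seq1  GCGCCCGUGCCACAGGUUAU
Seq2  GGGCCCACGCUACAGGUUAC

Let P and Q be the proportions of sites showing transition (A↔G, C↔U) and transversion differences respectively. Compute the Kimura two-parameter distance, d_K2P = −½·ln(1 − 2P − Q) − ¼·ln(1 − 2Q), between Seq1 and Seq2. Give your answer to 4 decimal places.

0.3253

Mismatches occur at site 2 (C→G, transversion), site 7 (G→A, transition), site 8 (U→C, transition), site 11 (C→U, transition), site 20 (U→C, transition).
Of the 5 differences, 4 transitions and 1 transversion over 20 sites: P = 4/20 = 0.200000, Q = 1/20 = 0.050000.
d = −0.5·ln(0.550000) − 0.25·ln(0.900000) = −0.5·(-0.597837) − 0.25·(-0.105361) = 0.3253.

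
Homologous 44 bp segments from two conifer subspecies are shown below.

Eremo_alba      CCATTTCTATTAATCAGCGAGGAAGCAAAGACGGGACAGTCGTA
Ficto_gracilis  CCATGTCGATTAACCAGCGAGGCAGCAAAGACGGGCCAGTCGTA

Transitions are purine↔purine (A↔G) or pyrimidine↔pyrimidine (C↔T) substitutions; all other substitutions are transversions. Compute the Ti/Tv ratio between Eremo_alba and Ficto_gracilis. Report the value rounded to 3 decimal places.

0.250

Differing sites — 5:T/G (Tv); 8:T/G (Tv); 14:T/C (Ti); 23:A/C (Tv); 36:A/C (Tv).
Of the 5 differences, 1 transition and 4 transversions, so Ti/Tv = 1/4 = 0.250.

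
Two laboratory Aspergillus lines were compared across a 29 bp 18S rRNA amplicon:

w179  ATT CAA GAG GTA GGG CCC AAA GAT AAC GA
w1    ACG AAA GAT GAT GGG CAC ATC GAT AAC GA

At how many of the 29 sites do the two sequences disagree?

9

The sequences differ at positions 2 (T/C), 3 (T/G), 4 (C/A), 9 (G/T), 11 (T/A), 12 (A/T), 17 (C/A), 20 (A/T), 21 (A/C).
That gives 9 mismatches out of 29 aligned sites, so the Hamming distance is 9.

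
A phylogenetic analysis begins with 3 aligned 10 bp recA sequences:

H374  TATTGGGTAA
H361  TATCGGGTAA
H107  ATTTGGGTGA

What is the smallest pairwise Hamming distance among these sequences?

Pairwise Hamming distances:
  H374 vs H361: 1
  H374 vs H107: 3
  H361 vs H107: 4
The smallest is 1, between H374 and H361.

1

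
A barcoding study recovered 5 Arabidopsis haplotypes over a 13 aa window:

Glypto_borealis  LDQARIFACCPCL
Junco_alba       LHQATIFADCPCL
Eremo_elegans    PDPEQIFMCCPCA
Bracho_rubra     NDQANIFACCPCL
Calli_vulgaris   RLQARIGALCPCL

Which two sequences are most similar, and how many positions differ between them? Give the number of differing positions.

2

Pairwise Hamming distances:
  Glypto_borealis vs Junco_alba: 3
  Glypto_borealis vs Eremo_elegans: 6
  Glypto_borealis vs Bracho_rubra: 2
  Glypto_borealis vs Calli_vulgaris: 4
  Junco_alba vs Eremo_elegans: 8
  Junco_alba vs Bracho_rubra: 4
  Junco_alba vs Calli_vulgaris: 5
  Eremo_elegans vs Bracho_rubra: 6
  Eremo_elegans vs Calli_vulgaris: 9
  Bracho_rubra vs Calli_vulgaris: 5
The smallest is 2, between Glypto_borealis and Bracho_rubra.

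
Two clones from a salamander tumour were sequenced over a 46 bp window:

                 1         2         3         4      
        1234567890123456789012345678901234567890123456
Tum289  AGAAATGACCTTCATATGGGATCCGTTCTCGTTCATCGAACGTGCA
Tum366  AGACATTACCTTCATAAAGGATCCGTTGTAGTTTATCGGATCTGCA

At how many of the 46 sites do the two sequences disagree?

10

Differing sites — 4:A/C; 7:G/T; 17:T/A; 18:G/A; 28:C/G; 30:C/A; 34:C/T; 39:A/G; 41:C/T; 42:G/C.
That gives 10 mismatches out of 46 aligned sites, so the Hamming distance is 10.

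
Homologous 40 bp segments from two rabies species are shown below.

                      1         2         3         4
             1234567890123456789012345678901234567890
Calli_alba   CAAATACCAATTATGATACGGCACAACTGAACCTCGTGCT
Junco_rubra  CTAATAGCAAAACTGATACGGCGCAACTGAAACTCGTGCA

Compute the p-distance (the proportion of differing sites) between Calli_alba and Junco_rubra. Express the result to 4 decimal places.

The sequences differ at positions 2 (A/T), 7 (C/G), 11 (T/A), 12 (T/A), 13 (A/C), 23 (A/G), 32 (C/A), 40 (T/A).
There are 8 differences over 40 sites, so p = 8/40 = 0.2000.

0.2000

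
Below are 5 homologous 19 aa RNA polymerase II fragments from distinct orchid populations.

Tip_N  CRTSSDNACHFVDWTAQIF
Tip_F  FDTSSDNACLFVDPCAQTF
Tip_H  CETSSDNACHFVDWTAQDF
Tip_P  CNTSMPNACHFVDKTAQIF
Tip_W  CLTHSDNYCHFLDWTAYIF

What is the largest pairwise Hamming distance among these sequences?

Pairwise Hamming distances:
  Tip_N vs Tip_F: 6
  Tip_N vs Tip_H: 2
  Tip_N vs Tip_P: 4
  Tip_N vs Tip_W: 5
  Tip_F vs Tip_H: 6
  Tip_F vs Tip_P: 8
  Tip_F vs Tip_W: 10
  Tip_H vs Tip_P: 5
  Tip_H vs Tip_W: 6
  Tip_P vs Tip_W: 8
The largest is 10, between Tip_F and Tip_W.

10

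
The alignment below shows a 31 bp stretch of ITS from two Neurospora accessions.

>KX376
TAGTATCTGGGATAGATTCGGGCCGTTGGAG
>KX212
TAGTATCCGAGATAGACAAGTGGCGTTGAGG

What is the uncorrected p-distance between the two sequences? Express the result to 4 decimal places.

Mismatches occur at site 8 (T↔C), site 10 (G↔A), site 17 (T↔C), site 18 (T↔A), site 19 (C↔A), site 21 (G↔T), site 23 (C↔G), site 29 (G↔A), site 30 (A↔G).
There are 9 differences over 31 sites, so p = 9/31 = 0.2903.

0.2903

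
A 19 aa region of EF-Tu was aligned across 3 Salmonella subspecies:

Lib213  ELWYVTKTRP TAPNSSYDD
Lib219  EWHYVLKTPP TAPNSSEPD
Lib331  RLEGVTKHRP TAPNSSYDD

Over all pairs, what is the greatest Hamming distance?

Pairwise Hamming distances:
  Lib213 vs Lib219: 6
  Lib213 vs Lib331: 4
  Lib219 vs Lib331: 9
The largest is 9, between Lib219 and Lib331.

9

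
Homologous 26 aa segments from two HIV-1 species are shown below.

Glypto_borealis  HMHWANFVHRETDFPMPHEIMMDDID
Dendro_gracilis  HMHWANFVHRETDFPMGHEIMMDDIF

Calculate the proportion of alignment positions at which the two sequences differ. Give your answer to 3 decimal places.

Differing sites — 17:P/G; 26:D/F.
There are 2 differences over 26 sites, so p = 2/26 = 0.077.

0.077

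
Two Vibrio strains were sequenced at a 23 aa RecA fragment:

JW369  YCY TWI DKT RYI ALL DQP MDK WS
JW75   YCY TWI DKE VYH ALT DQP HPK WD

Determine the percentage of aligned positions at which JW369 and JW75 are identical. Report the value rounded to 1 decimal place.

Differing sites — 9:T/E; 10:R/V; 12:I/H; 15:L/T; 19:M/H; 20:D/P; 23:S/D.
16 of the 23 sites match, so the percent identity is 16/23 × 100 = 69.6%.

69.6%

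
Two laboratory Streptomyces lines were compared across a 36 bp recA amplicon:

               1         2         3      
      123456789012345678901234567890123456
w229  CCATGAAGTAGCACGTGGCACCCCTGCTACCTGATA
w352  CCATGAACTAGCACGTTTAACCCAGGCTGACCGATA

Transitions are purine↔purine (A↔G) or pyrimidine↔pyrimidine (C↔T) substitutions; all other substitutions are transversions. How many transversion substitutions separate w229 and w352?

Mismatches occur at site 8 (G↔C, transversion), site 17 (G↔T, transversion), site 18 (G↔T, transversion), site 19 (C↔A, transversion), site 24 (C↔A, transversion), site 25 (T↔G, transversion), site 29 (A↔G, transition), site 30 (C↔A, transversion), site 32 (T↔C, transition).
Of the 9 differences, 2 transitions and 7 transversions, so the answer is 7.

7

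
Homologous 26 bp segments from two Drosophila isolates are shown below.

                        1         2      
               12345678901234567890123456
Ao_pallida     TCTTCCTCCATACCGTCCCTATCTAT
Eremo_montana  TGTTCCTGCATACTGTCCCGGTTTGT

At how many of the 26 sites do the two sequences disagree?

The sequences differ at positions 2 (C/G), 8 (C/G), 14 (C/T), 20 (T/G), 21 (A/G), 23 (C/T), 25 (A/G).
That gives 7 mismatches out of 26 aligned sites, so the Hamming distance is 7.

7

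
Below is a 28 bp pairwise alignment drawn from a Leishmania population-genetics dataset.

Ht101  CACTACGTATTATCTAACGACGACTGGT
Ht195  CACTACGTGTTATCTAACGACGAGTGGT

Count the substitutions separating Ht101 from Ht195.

Differing sites — 9:A/G; 24:C/G.
That gives 2 mismatches out of 28 aligned sites, so the Hamming distance is 2.

2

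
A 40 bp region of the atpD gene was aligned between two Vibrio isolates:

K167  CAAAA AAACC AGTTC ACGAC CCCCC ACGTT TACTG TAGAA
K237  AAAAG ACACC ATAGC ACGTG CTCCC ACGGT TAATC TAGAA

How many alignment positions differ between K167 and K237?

12

Mismatches occur at site 1 (C/A), site 5 (A/G), site 7 (A/C), site 12 (G/T), site 13 (T/A), site 14 (T/G), site 19 (A/T), site 20 (C/G), site 22 (C/T), site 29 (T/G), site 33 (C/A), site 35 (G/C).
That gives 12 mismatches out of 40 aligned sites, so the Hamming distance is 12.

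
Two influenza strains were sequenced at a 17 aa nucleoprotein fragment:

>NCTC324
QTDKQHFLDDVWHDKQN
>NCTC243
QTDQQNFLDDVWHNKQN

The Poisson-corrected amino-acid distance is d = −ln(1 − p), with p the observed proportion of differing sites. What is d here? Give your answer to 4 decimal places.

0.1942

Differing sites — 4:K/Q; 6:H/N; 14:D/N.
p = 3/17 = 0.176471.
d = −ln(1 − 0.176471) = −ln(0.823529) = 0.1942.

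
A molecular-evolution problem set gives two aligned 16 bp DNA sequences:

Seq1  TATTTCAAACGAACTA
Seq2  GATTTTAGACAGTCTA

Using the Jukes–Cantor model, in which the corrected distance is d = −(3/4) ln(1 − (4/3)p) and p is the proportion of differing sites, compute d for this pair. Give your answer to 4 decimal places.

0.5199

The sequences differ at positions 1 (T/G), 6 (C/T), 8 (A/G), 11 (G/A), 12 (A/G), 13 (A/T).
p = 6/16 = 0.375000.
d = −0.75 · ln(1 − (4/3)·0.375000) = −0.75 · ln(0.500000) = −0.75 · (-0.693147) = 0.5199.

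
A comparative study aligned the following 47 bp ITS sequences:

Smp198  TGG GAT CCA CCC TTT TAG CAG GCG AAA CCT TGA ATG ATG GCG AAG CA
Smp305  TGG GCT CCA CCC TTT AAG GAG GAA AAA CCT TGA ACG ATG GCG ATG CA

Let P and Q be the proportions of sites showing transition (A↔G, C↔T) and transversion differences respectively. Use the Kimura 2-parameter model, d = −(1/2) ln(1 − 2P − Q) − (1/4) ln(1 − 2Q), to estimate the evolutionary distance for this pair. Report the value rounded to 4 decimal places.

0.1661

Mismatches occur at site 5 (A/C, transversion), site 16 (T/A, transversion), site 19 (C/G, transversion), site 23 (C/A, transversion), site 24 (G/A, transition), site 35 (T/C, transition), site 44 (A/T, transversion).
Of the 7 differences, 2 transitions and 5 transversions over 47 sites: P = 2/47 = 0.042553, Q = 5/47 = 0.106383.
d = −0.5·ln(0.808511) − 0.25·ln(0.787234) = −0.5·(-0.212561) − 0.25·(-0.239230) = 0.1661.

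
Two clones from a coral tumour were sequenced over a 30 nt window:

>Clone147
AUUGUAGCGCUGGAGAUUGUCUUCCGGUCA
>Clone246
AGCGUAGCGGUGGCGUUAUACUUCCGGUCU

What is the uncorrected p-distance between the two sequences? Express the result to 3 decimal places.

0.300

Differing sites — 2:U/G; 3:U/C; 10:C/G; 14:A/C; 16:A/U; 18:U/A; 19:G/U; 20:U/A; 30:A/U.
There are 9 differences over 30 sites, so p = 9/30 = 0.300.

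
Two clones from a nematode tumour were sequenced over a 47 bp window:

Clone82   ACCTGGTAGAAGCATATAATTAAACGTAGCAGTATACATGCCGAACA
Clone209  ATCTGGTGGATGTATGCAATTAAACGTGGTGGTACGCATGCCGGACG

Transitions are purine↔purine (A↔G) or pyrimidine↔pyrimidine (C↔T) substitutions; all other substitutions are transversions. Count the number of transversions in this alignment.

1

Mismatches occur at site 2 (C/T, transition), site 8 (A/G, transition), site 11 (A/T, transversion), site 13 (C/T, transition), site 16 (A/G, transition), site 17 (T/C, transition), site 28 (A/G, transition), site 30 (C/T, transition), site 31 (A/G, transition), site 35 (T/C, transition), site 36 (A/G, transition), site 44 (A/G, transition), site 47 (A/G, transition).
Of the 13 differences, 12 transitions and 1 transversion, so the answer is 1.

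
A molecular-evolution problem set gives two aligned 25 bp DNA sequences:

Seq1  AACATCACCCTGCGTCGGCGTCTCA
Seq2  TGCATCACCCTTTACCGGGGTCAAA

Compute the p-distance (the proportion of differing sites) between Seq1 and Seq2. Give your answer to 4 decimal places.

0.3600

Mismatches occur at site 1 (A→T), site 2 (A→G), site 12 (G→T), site 13 (C→T), site 14 (G→A), site 15 (T→C), site 19 (C→G), site 23 (T→A), site 24 (C→A).
There are 9 differences over 25 sites, so p = 9/25 = 0.3600.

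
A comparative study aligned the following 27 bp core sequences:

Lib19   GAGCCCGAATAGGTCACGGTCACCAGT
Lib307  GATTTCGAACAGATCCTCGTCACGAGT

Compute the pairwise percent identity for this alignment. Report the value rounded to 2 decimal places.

66.67%

The sequences differ at positions 3 (G/T), 4 (C/T), 5 (C/T), 10 (T/C), 13 (G/A), 16 (A/C), 17 (C/T), 18 (G/C), 24 (C/G).
18 of the 27 sites match, so the percent identity is 18/27 × 100 = 66.67%.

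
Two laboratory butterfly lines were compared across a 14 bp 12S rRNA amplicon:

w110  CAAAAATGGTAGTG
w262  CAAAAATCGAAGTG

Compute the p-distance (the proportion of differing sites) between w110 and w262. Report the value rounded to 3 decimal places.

The sequences differ at positions 8 (G/C), 10 (T/A).
There are 2 differences over 14 sites, so p = 2/14 = 0.143.

0.143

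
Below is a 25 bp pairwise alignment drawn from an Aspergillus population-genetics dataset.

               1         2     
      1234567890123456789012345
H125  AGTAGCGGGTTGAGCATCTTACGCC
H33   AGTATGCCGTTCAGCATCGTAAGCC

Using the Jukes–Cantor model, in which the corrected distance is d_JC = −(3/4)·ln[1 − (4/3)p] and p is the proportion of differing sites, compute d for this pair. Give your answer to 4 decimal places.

The sequences differ at positions 5 (G/T), 6 (C/G), 7 (G/C), 8 (G/C), 12 (G/C), 19 (T/G), 22 (C/A).
p = 7/25 = 0.280000.
d = −0.75 · ln(1 − (4/3)·0.280000) = −0.75 · ln(0.626667) = −0.75 · (-0.467340) = 0.3505.

0.3505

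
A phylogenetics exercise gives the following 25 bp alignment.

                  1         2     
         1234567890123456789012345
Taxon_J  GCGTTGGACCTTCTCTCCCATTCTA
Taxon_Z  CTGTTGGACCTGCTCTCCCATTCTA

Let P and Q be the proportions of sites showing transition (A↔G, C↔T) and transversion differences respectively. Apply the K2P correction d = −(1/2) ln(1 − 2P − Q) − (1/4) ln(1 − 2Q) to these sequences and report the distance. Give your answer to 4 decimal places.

Differing sites — 1:G/C (Tv); 2:C/T (Ti); 12:T/G (Tv).
Of the 3 differences, 1 transition and 2 transversions over 25 sites: P = 1/25 = 0.040000, Q = 2/25 = 0.080000.
d = −0.5·ln(0.840000) − 0.25·ln(0.840000) = −0.5·(-0.174353) − 0.25·(-0.174353) = 0.1308.

0.1308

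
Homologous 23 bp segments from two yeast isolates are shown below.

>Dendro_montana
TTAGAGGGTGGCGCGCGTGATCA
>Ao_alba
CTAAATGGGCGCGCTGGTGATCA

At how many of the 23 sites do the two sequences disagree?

7

The sequences differ at positions 1 (T/C), 4 (G/A), 6 (G/T), 9 (T/G), 10 (G/C), 15 (G/T), 16 (C/G).
That gives 7 mismatches out of 23 aligned sites, so the Hamming distance is 7.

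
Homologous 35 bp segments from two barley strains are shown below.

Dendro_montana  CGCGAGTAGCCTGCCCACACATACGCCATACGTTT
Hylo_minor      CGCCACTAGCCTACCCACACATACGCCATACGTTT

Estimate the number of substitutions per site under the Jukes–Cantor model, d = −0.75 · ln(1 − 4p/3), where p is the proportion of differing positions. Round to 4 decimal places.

0.0910

Mismatches occur at site 4 (G/C), site 6 (G/C), site 13 (G/A).
p = 3/35 = 0.085714.
d = −0.75 · ln(1 − (4/3)·0.085714) = −0.75 · ln(0.885715) = −0.75 · (-0.121360) = 0.0910.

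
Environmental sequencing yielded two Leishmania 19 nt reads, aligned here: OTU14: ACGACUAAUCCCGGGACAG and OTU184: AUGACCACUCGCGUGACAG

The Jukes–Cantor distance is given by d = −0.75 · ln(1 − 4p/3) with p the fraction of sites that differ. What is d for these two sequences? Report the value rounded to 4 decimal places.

0.3241

Differing sites — 2:C/U; 6:U/C; 8:A/C; 11:C/G; 14:G/U.
p = 5/19 = 0.263158.
d = −0.75 · ln(1 − (4/3)·0.263158) = −0.75 · ln(0.649123) = −0.75 · (-0.432133) = 0.3241.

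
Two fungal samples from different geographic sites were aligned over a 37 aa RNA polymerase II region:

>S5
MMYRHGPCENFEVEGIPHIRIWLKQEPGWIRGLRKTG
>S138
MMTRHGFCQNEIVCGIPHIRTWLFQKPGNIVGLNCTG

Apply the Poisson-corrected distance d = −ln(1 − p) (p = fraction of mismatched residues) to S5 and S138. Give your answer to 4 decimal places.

0.4329

The sequences differ at positions 3 (Y/T), 7 (P/F), 9 (E/Q), 11 (F/E), 12 (E/I), 14 (E/C), 21 (I/T), 24 (K/F), 26 (E/K), 29 (W/N), 31 (R/V), 34 (R/N), 35 (K/C).
p = 13/37 = 0.351351.
d = −ln(1 − 0.351351) = −ln(0.648649) = 0.4329.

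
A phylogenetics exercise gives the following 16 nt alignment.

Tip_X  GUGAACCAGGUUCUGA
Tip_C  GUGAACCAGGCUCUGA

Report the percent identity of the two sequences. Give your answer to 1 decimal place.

93.8%

The sequences differ at position 11 (U/C).
15 of the 16 sites match, so the percent identity is 15/16 × 100 = 93.8%.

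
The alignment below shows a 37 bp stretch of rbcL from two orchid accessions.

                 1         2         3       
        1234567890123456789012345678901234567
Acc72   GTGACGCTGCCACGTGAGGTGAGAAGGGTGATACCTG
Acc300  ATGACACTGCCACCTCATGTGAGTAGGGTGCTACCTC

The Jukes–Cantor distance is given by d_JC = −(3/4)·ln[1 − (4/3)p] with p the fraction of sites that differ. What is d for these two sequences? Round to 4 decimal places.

The sequences differ at positions 1 (G/A), 6 (G/A), 14 (G/C), 16 (G/C), 18 (G/T), 24 (A/T), 31 (A/C), 37 (G/C).
p = 8/37 = 0.216216.
d = −0.75 · ln(1 − (4/3)·0.216216) = −0.75 · ln(0.711712) = −0.75 · (-0.340082) = 0.2551.

0.2551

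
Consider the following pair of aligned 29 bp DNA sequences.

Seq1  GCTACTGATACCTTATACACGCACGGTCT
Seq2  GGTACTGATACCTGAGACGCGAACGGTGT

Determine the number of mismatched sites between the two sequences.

6

Differing sites — 2:C/G; 14:T/G; 16:T/G; 19:A/G; 22:C/A; 28:C/G.
That gives 6 mismatches out of 29 aligned sites, so the Hamming distance is 6.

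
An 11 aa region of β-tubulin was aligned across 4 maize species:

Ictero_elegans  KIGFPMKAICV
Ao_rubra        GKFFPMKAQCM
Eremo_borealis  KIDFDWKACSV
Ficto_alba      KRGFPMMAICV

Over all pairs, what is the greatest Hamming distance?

Pairwise Hamming distances:
  Ictero_elegans vs Ao_rubra: 5
  Ictero_elegans vs Eremo_borealis: 5
  Ictero_elegans vs Ficto_alba: 2
  Ao_rubra vs Eremo_borealis: 8
  Ao_rubra vs Ficto_alba: 6
  Eremo_borealis vs Ficto_alba: 7
The largest is 8, between Ao_rubra and Eremo_borealis.

8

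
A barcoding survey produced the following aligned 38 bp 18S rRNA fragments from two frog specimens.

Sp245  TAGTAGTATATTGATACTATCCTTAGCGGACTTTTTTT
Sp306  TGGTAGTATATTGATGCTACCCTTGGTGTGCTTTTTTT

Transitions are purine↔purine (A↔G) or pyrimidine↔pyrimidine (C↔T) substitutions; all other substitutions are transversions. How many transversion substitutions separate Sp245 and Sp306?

1

Mismatches occur at site 2 (A/G, transition), site 16 (A/G, transition), site 20 (T/C, transition), site 25 (A/G, transition), site 27 (C/T, transition), site 29 (G/T, transversion), site 30 (A/G, transition).
Of the 7 differences, 6 transitions and 1 transversion, so the answer is 1.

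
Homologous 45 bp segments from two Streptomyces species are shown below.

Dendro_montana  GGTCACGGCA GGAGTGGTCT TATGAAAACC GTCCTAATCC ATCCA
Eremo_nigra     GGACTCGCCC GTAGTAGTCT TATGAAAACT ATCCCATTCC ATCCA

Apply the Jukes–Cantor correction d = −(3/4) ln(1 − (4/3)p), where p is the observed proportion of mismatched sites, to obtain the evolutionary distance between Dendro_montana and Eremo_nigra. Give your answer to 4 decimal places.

0.2635

The sequences differ at positions 3 (T/A), 5 (A/T), 8 (G/C), 10 (A/C), 12 (G/T), 16 (G/A), 30 (C/T), 31 (G/A), 35 (T/C), 37 (A/T).
p = 10/45 = 0.222222.
d = −0.75 · ln(1 − (4/3)·0.222222) = −0.75 · ln(0.703704) = −0.75 · (-0.351397) = 0.2635.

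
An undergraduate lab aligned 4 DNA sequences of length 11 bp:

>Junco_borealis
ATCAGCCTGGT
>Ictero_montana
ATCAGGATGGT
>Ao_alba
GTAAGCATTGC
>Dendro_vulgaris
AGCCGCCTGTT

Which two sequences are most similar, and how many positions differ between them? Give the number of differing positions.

Pairwise Hamming distances:
  Junco_borealis vs Ictero_montana: 2
  Junco_borealis vs Ao_alba: 5
  Junco_borealis vs Dendro_vulgaris: 3
  Ictero_montana vs Ao_alba: 5
  Ictero_montana vs Dendro_vulgaris: 5
  Ao_alba vs Dendro_vulgaris: 8
The smallest is 2, between Junco_borealis and Ictero_montana.

2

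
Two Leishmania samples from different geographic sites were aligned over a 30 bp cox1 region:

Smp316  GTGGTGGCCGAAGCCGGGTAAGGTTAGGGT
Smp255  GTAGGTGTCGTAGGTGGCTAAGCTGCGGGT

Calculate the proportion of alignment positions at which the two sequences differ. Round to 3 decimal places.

0.367

The sequences differ at positions 3 (G/A), 5 (T/G), 6 (G/T), 8 (C/T), 11 (A/T), 14 (C/G), 15 (C/T), 18 (G/C), 23 (G/C), 25 (T/G), 26 (A/C).
There are 11 differences over 30 sites, so p = 11/30 = 0.367.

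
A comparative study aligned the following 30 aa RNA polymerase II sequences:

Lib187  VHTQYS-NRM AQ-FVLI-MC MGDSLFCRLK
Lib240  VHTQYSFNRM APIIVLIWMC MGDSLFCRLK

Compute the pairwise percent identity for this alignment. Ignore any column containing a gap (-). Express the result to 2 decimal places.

Excluding the 3 gap columns leaves 27 comparable sites.
The sequences differ at positions 12 (Q/P), 14 (F/I).
25 of the 27 comparable sites match, so the percent identity is 25/27 × 100 = 92.59%.

92.59%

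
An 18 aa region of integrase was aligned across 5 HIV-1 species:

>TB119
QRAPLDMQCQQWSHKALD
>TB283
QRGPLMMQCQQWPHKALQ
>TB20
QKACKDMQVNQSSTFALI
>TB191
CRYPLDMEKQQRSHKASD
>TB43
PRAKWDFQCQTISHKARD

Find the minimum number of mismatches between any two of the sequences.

4

Pairwise Hamming distances:
  TB119 vs TB283: 4
  TB119 vs TB20: 9
  TB119 vs TB191: 6
  TB119 vs TB43: 7
  TB283 vs TB20: 12
  TB283 vs TB191: 9
  TB283 vs TB43: 11
  TB20 vs TB191: 13
  TB20 vs TB43: 13
  TB191 vs TB43: 10
The smallest is 4, between TB119 and TB283.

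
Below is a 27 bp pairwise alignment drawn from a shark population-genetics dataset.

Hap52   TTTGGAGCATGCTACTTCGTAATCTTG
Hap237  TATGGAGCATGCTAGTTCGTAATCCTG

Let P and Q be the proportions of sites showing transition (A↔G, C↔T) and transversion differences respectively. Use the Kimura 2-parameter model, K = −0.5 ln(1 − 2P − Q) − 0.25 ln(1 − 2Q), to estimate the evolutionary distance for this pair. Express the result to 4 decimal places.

Mismatches occur at site 2 (T→A, transversion), site 15 (C→G, transversion), site 25 (T→C, transition).
Of the 3 differences, 1 transition and 2 transversions over 27 sites: P = 1/27 = 0.037037, Q = 2/27 = 0.074074.
d = −0.5·ln(0.851852) − 0.25·ln(0.851852) = −0.5·(-0.160342) − 0.25·(-0.160342) = 0.1203.

0.1203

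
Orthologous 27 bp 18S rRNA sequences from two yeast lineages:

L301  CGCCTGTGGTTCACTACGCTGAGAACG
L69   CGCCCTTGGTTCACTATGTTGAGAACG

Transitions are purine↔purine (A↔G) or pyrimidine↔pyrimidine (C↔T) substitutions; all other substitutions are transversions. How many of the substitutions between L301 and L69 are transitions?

3

The sequences differ at positions 5 (T/C, transition), 6 (G/T, transversion), 17 (C/T, transition), 19 (C/T, transition).
Of the 4 differences, 3 transitions and 1 transversion, so the answer is 3.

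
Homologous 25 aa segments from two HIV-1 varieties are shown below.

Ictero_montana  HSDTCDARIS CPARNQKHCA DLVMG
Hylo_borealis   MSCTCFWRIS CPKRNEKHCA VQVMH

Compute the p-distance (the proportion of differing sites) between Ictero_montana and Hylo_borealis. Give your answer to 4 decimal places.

The sequences differ at positions 1 (H/M), 3 (D/C), 6 (D/F), 7 (A/W), 13 (A/K), 16 (Q/E), 21 (D/V), 22 (L/Q), 25 (G/H).
There are 9 differences over 25 sites, so p = 9/25 = 0.3600.

0.3600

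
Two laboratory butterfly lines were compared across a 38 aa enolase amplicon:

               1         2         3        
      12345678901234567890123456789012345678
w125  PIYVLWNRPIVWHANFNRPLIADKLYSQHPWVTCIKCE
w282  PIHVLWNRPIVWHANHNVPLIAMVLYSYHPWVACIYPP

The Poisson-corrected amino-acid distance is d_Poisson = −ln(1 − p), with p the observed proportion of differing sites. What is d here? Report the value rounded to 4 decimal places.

The sequences differ at positions 3 (Y/H), 16 (F/H), 18 (R/V), 23 (D/M), 24 (K/V), 28 (Q/Y), 33 (T/A), 36 (K/Y), 37 (C/P), 38 (E/P).
p = 10/38 = 0.263158.
d = −ln(1 − 0.263158) = −ln(0.736842) = 0.3054.

0.3054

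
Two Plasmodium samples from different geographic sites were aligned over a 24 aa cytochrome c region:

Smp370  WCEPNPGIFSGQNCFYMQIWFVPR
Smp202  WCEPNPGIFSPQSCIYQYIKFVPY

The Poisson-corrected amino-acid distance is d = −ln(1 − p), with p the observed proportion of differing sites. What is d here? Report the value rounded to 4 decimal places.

0.3448

Differing sites — 11:G/P; 13:N/S; 15:F/I; 17:M/Q; 18:Q/Y; 20:W/K; 24:R/Y.
p = 7/24 = 0.291667.
d = −ln(1 − 0.291667) = −ln(0.708333) = 0.3448.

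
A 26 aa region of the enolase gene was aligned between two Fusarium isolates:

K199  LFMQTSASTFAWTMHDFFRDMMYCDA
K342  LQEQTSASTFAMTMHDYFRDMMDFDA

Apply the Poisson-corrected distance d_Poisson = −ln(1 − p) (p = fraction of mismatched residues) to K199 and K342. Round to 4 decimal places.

0.2624

Differing sites — 2:F/Q; 3:M/E; 12:W/M; 17:F/Y; 23:Y/D; 24:C/F.
p = 6/26 = 0.230769.
d = −ln(1 − 0.230769) = −ln(0.769231) = 0.2624.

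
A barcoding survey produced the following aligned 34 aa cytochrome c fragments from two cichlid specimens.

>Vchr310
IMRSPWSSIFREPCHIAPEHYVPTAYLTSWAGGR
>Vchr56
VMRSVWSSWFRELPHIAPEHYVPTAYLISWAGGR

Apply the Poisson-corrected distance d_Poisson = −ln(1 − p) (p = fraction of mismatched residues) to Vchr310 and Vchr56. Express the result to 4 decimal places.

0.1942

Mismatches occur at site 1 (I↔V), site 5 (P↔V), site 9 (I↔W), site 13 (P↔L), site 14 (C↔P), site 28 (T↔I).
p = 6/34 = 0.176471.
d = −ln(1 − 0.176471) = −ln(0.823529) = 0.1942.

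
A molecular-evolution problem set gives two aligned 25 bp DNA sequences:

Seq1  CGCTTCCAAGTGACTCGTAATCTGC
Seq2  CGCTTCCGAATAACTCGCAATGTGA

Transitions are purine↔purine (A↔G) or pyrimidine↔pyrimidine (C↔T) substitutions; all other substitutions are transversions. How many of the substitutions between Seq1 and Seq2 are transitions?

4

Mismatches occur at site 8 (A↔G, transition), site 10 (G↔A, transition), site 12 (G↔A, transition), site 18 (T↔C, transition), site 22 (C↔G, transversion), site 25 (C↔A, transversion).
Of the 6 differences, 4 transitions and 2 transversions, so the answer is 4.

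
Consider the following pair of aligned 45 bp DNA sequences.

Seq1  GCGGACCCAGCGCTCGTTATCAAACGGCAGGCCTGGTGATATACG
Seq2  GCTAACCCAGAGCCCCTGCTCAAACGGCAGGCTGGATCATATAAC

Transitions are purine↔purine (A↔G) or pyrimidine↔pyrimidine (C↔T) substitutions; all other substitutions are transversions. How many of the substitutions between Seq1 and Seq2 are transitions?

Mismatches occur at site 3 (G↔T, transversion), site 4 (G↔A, transition), site 11 (C↔A, transversion), site 14 (T↔C, transition), site 16 (G↔C, transversion), site 18 (T↔G, transversion), site 19 (A↔C, transversion), site 33 (C↔T, transition), site 34 (T↔G, transversion), site 36 (G↔A, transition), site 38 (G↔C, transversion), site 44 (C↔A, transversion), site 45 (G↔C, transversion).
Of the 13 differences, 4 transitions and 9 transversions, so the answer is 4.

4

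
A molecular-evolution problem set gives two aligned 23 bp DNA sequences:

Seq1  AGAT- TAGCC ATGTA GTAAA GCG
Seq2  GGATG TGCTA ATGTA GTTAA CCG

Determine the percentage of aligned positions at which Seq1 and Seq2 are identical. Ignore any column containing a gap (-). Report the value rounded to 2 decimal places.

Excluding the 1 gap column leaves 22 comparable sites.
Mismatches occur at site 1 (A↔G), site 7 (A↔G), site 8 (G↔C), site 9 (C↔T), site 10 (C↔A), site 18 (A↔T), site 21 (G↔C).
15 of the 22 comparable sites match, so the percent identity is 15/22 × 100 = 68.18%.

68.18%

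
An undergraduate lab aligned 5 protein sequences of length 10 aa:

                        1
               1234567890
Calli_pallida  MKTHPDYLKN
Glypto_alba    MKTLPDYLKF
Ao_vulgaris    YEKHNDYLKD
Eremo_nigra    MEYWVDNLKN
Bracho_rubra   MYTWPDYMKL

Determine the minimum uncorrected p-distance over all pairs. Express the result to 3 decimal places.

0.200

Pairwise Hamming distances:
  Calli_pallida vs Glypto_alba: 2
  Calli_pallida vs Ao_vulgaris: 5
  Calli_pallida vs Eremo_nigra: 5
  Calli_pallida vs Bracho_rubra: 4
  Glypto_alba vs Ao_vulgaris: 6
  Glypto_alba vs Eremo_nigra: 6
  Glypto_alba vs Bracho_rubra: 4
  Ao_vulgaris vs Eremo_nigra: 6
  Ao_vulgaris vs Bracho_rubra: 7
  Eremo_nigra vs Bracho_rubra: 6
The smallest is 2 mismatches, between Calli_pallida and Glypto_alba; p = 2/10 = 0.200.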